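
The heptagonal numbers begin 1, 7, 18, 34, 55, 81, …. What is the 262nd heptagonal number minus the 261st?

1306

Consecutive heptagonal numbers differ by 5n − 4: here 5·262 − 4 = 1306.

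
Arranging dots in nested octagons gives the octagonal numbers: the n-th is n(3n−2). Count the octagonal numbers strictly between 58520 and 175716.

The n-th octagonal number is n(3n−2).
Smallest index with value > 58520: n = 141 (giving 59361).
Largest index with value < 175716: n = 242 (giving 175208).
Indices 141 through 242: 102 terms.

102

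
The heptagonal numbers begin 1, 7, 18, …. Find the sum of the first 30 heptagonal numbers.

Σ i(5i−3)/2 = (5Σi² − 3Σi) / 2 over i = 1..30.
Σi = 465 and Σi² = 9455.
(5·9455 − 3·465) / 2 = 45880/2 = 22940.

22940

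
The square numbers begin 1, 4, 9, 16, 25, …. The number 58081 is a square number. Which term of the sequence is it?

We need n² = 58081, so n = √58081 = 241.
Check: 241² = 58081. ✓

241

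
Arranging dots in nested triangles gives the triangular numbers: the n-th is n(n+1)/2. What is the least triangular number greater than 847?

861

Solve n(n+1)/2 > 847 for integer n.
The largest n with value ≤ 847 is 40 (since 820 ≤ 847 < 861), so the first above is n = 41, value 861.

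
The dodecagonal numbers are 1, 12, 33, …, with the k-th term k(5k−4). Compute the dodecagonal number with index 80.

31680

The 80th dodecagonal number is n(5n−4) with n = 80.
80·(5·80 − 4) = 80·396 = 31680.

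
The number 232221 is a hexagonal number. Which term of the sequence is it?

341

Set n(2n−1) = 232221, giving 2n² − n − 232221 = 0.
So n = (1 + 1363) / 4 = 1364/4 = 341.
Check: 341·(2·341 − 1) = 232221. ✓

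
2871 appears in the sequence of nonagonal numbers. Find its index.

Set n(7n−5)/2 = 2871, giving 7n² − 5n − 5742 = 0.
The discriminant is 25 + 56·2871 = 160801, and √160801 = 401.
So n = (5 + 401) / 14 = 406/14 = 29.

29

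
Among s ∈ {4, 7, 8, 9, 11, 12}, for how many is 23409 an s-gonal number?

s = 4: P(4, 153) = 23409. ✓
s = 7: P(7, 97) = 23377 and P(7, 98) = 23863; 23409 is not s-gonal.
s = 8: P(8, 88) = 23056 and P(8, 89) = 23585; 23409 is not s-gonal.
s = 9: P(9, 82) = 23329 and P(9, 83) = 23904; 23409 is not s-gonal.
s = 11: P(11, 72) = 23076 and P(11, 73) = 23725; 23409 is not s-gonal.
s = 12: P(12, 68) = 22848 and P(12, 69) = 23529; 23409 is not s-gonal.
Hits: s ∈ {4} → 1.

1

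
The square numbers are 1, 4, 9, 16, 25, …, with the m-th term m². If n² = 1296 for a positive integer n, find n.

We need n² = 1296, so n = √1296 = 36.

36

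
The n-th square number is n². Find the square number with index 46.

2116

46² = 2116.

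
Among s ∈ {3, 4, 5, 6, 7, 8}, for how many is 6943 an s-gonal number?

1

s = 3: P(3, 117) = 6903 and P(3, 118) = 7021; 6943 is not s-gonal.
s = 4: P(4, 83) = 6889 and P(4, 84) = 7056; 6943 is not s-gonal.
s = 5: P(5, 68) = 6902 and P(5, 69) = 7107; 6943 is not s-gonal.
s = 6: P(6, 59) = 6903 and P(6, 60) = 7140; 6943 is not s-gonal.
s = 7: P(7, 53) = 6943. ✓
s = 8: P(8, 48) = 6816 and P(8, 49) = 7105; 6943 is not s-gonal.
Hits: s ∈ {7} → 1.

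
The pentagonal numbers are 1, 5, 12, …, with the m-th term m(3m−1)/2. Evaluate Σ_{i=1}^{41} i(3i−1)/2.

Σ i(3i−1)/2 = (3Σi² − Σi) / 2 over i = 1..41.
Σi = 861 and Σi² = 23821.
(3·23821 − 1·861) / 2 = 70602/2 = 35301.

35301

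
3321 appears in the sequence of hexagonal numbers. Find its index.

Set n(2n−1) = 3321, giving 2n² − n − 3321 = 0.
The discriminant is 1 + 8·3321 = 26569, and √26569 = 163.
So n = (1 + 163) / 4 = 164/4 = 41.

41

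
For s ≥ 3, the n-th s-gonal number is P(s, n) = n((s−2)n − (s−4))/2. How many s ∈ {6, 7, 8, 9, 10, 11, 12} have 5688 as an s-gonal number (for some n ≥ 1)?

1

s = 6: P(6, 53) = 5565 and P(6, 54) = 5778; 5688 is not s-gonal.
s = 7: P(7, 48) = 5688. ✓
s = 8: P(8, 43) = 5461 and P(8, 44) = 5720; 5688 is not s-gonal.
s = 9: P(9, 40) = 5500 and P(9, 41) = 5781; 5688 is not s-gonal.
s = 10: P(10, 38) = 5662 and P(10, 39) = 5967; 5688 is not s-gonal.
s = 11: P(11, 35) = 5390 and P(11, 36) = 5706; 5688 is not s-gonal.
s = 12: P(12, 34) = 5644 and P(12, 35) = 5985; 5688 is not s-gonal.
Hits: s ∈ {7} → 1.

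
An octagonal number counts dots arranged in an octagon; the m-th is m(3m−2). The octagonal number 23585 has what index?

Set n(3n−2) = 23585, giving 3n² − 2n − 23585 = 0.
So n = (2 + 532) / 6 = 534/6 = 89.

89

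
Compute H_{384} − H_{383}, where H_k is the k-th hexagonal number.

Consecutive hexagonal numbers differ by 4n − 3: here 4·384 − 3 = 1533.

1533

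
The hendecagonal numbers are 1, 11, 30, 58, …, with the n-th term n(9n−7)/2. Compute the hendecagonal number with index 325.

474175

The 325th hendecagonal number is n(9n−7)/2 with n = 325.
325·(9·325 − 7)/2 = 325·2918/2 = 325·1459 = 474175.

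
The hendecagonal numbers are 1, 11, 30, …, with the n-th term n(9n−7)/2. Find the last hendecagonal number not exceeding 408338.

406651

Solve n(9n−7)/2 ≤ 408338 for integer n.
n = 301 gives 406651 ≤ 408338, while n = 302 gives 409361 > 408338; so the answer is 406651.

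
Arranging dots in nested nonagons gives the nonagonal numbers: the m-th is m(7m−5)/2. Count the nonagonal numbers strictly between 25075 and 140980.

The n-th nonagonal number is n(7n−5)/2.
Smallest index with value > 25075: n = 86 (giving 25671).
Largest index with value < 140980: n = 201 (giving 140901).
Indices 86 through 201: 116 terms.

116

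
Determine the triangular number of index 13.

The 13th triangular number is n(n+1)/2 with n = 13.
13·14/2 = 182/2 = 91.

91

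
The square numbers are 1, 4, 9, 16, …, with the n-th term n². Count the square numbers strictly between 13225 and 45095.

The n-th square number is n².
Smallest index with value > 13225: n = 116 (giving 13456).
Largest index with value < 45095: n = 212 (giving 44944).
Indices 116 through 212: 97 terms.

97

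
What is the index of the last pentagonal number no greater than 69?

6

Solve n(3n−1)/2 ≤ 69 for integer n.
n = 6 gives 51 ≤ 69, while n = 7 gives 70 > 69; so the answer is index 6.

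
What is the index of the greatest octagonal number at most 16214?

73

Solve n(3n−2) ≤ 16214 for integer n.
n = 73 gives 15841 ≤ 16214, while n = 74 gives 16280 > 16214; so the answer is index 73.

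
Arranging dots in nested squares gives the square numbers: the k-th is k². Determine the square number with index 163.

26569

The 163rd square number is n² with n = 163.
163² = 26569.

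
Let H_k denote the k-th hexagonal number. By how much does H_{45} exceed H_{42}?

45·(2·45 − 1) = 4005 and 42·(2·42 − 1) = 3486.
Difference: 4005 − 3486 = 519.

519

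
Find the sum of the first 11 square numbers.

506

Σ_{i=1}^{11} i² = 11·12·23/6 = 506.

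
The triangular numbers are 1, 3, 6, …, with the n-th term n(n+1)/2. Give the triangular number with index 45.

1035

The 45th triangular number is n(n+1)/2 with n = 45.
45·46/2 = 2070/2 = 1035.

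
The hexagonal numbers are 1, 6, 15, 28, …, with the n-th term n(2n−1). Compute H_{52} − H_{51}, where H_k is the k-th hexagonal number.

Consecutive hexagonal numbers differ by 4n − 3: here 4·52 − 3 = 205.

205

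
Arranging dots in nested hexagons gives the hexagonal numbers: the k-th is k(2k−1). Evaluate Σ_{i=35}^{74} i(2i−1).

Σ i(2i−1) = 2Σi² − Σi over i = 35..74.
Σi = 2775 − 595 = 2180 and Σi² = 137825 − 13685 = 124140.
2·124140 − 1·2180 = 246100.

246100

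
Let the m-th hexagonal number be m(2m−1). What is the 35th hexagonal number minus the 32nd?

35·(2·35 − 1) = 2415 and 32·(2·32 − 1) = 2016.
Difference: 2415 − 2016 = 399.

399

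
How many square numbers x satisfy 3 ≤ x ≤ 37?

5

The n-th square number is n².
Smallest index with value ≥ 3: n = 2 (giving 4).
Largest index with value ≤ 37: n = 6 (giving 36).
Indices 2 through 6: 5 terms.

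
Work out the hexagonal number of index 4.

28

The 4th hexagonal number is n(2n−1) with n = 4.
4·(2·4 − 1) = 4·7 = 28.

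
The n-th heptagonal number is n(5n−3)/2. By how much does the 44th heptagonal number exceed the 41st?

44·(5·44 − 3)/2 = 4774 and 41·(5·41 − 3)/2 = 4141.
Difference: 4774 − 4141 = 633.

633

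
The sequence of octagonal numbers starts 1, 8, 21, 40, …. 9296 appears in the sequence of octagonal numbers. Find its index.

56

Set n(3n−2) = 9296, giving 3n² − 2n − 9296 = 0.
The discriminant is 4 + 12·9296 = 111556, and √111556 = 334.
So n = (2 + 334) / 6 = 336/6 = 56.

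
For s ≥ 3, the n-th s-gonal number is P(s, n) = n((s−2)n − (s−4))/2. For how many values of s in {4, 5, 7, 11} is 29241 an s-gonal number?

s = 4: P(4, 171) = 29241. ✓
s = 5: P(5, 139) = 28912 and P(5, 140) = 29330; 29241 is not s-gonal.
s = 7: P(7, 108) = 28998 and P(7, 109) = 29539; 29241 is not s-gonal.
s = 11: P(11, 81) = 29241. ✓
Hits: s ∈ {4, 11} → 2.

2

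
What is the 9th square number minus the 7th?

9² = 81 and 7² = 49.
Difference: 81 − 49 = 32.

32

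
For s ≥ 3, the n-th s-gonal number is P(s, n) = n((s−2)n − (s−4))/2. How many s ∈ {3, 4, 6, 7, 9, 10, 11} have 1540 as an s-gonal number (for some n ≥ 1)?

3

s = 3: P(3, 55) = 1540. ✓
s = 4: P(4, 39) = 1521 and P(4, 40) = 1600; 1540 is not s-gonal.
s = 6: P(6, 28) = 1540. ✓
s = 7: P(7, 25) = 1525 and P(7, 26) = 1651; 1540 is not s-gonal.
s = 9: P(9, 21) = 1491 and P(9, 22) = 1639; 1540 is not s-gonal.
s = 10: P(10, 20) = 1540. ✓
s = 11: P(11, 18) = 1395 and P(11, 19) = 1558; 1540 is not s-gonal.
Hits: s ∈ {3, 6, 10} → 3.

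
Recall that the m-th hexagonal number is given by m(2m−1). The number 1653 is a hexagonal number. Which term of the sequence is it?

Set n(2n−1) = 1653, giving 2n² − n − 1653 = 0.
The discriminant is 1 + 8·1653 = 13225, and √13225 = 115.
So n = (1 + 115) / 4 = 116/4 = 29.
Check: 29·(2·29 − 1) = 1653. ✓

29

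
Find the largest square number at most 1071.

1024

Solve n² ≤ 1071 for integer n.
n = 32 gives 1024 ≤ 1071, while n = 33 gives 1089 > 1071; so the answer is 1024.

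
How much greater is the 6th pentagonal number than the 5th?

16

Consecutive pentagonal numbers differ by 3n − 2: here 3·6 − 2 = 16.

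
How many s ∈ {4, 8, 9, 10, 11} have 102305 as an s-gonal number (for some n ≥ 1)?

s = 4: P(4, 319) = 101761 and P(4, 320) = 102400; 102305 is not s-gonal.
s = 8: P(8, 185) = 102305. ✓
s = 9: P(9, 171) = 101916 and P(9, 172) = 103114; 102305 is not s-gonal.
s = 10: P(10, 160) = 101920 and P(10, 161) = 103201; 102305 is not s-gonal.
s = 11: P(11, 151) = 102076 and P(11, 152) = 103436; 102305 is not s-gonal.
Hits: s ∈ {8} → 1.

1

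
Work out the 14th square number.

196

14² = 196.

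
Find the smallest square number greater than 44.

Solve n² > 44 for integer n.
The largest n with value ≤ 44 is 6 (since 36 ≤ 44 < 49), so the first above is n = 7, value 49.

49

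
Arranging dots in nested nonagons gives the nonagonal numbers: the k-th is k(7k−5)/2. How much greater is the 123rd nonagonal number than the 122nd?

855

Consecutive nonagonal numbers differ by 7n − 6: here 7·123 − 6 = 855.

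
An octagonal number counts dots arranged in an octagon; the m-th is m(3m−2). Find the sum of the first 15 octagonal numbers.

3480

Σ i(3i−2) = 3Σi² − 2Σi over i = 1..15.
Σi = 120 and Σi² = 1240.
3·1240 − 2·120 = 3480.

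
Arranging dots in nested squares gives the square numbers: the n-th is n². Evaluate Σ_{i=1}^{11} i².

506

Σ_{i=1}^{11} i² = 11·12·23/6 = 506.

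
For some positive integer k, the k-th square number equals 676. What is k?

26

We need n² = 676, so n = √676 = 26.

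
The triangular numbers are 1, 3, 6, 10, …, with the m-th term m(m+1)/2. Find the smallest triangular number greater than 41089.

Solve n(n+1)/2 > 41089 for integer n.
The largest n with value ≤ 41089 is 286 (since 41041 ≤ 41089 < 41328), so the first above is n = 287, value 41328.

41328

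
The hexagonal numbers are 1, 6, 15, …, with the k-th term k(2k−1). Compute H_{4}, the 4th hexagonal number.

28

The 4th hexagonal number is n(2n−1) with n = 4.
4·(2·4 − 1) = 4·7 = 28.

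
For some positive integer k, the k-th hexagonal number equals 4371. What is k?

47

Set n(2n−1) = 4371, giving 2n² − n − 4371 = 0.
The discriminant is 1 + 8·4371 = 34969, and √34969 = 187.
So n = (1 + 187) / 4 = 188/4 = 47.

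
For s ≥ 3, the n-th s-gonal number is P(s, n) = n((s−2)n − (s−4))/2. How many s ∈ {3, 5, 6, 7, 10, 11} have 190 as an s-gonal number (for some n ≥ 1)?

2

s = 3: P(3, 19) = 190. ✓
s = 5: P(5, 11) = 176 and P(5, 12) = 210; 190 is not s-gonal.
s = 6: P(6, 10) = 190. ✓
s = 7: P(7, 9) = 189 and P(7, 10) = 235; 190 is not s-gonal.
s = 10: P(10, 7) = 175 and P(10, 8) = 232; 190 is not s-gonal.
s = 11: P(11, 6) = 141 and P(11, 7) = 196; 190 is not s-gonal.
Hits: s ∈ {3, 6} → 2.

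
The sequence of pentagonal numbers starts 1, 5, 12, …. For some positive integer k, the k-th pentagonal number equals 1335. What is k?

Set n(3n−1)/2 = 1335, giving 3n² − n − 2670 = 0.
The discriminant is 1 + 24·1335 = 32041, and √32041 = 179.
So n = (1 + 179) / 6 = 180/6 = 30.

30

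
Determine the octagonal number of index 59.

The 59th octagonal number is n(3n−2) with n = 59.
59·(3·59 − 2) = 59·175 = 10325.

10325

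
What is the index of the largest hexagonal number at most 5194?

Solve n(2n−1) ≤ 5194 for integer n.
n = 51 gives 5151 ≤ 5194, while n = 52 gives 5356 > 5194; so the answer is index 51.

51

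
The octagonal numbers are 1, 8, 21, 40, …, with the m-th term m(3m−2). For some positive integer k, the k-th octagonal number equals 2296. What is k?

28

Set n(3n−2) = 2296, giving 3n² − 2n − 2296 = 0.
So n = (2 + 166) / 6 = 168/6 = 28.
Check: 28·(3·28 − 2) = 2296. ✓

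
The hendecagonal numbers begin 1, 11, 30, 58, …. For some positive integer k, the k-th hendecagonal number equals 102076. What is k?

151

Set n(9n−7)/2 = 102076, giving 9n² − 7n − 204152 = 0.
The discriminant is 49 + 72·102076 = 7349521, and √7349521 = 2711.
So n = (7 + 2711) / 18 = 2718/18 = 151.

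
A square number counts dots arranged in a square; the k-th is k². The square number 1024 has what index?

32

We need n² = 1024, so n = √1024 = 32.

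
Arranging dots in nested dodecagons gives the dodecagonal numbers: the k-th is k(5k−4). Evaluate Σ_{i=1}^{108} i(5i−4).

2105226

Σ i(5i−4) = 5Σi² − 4Σi over i = 1..108.
Σi = 5886 and Σi² = 425754.
5·425754 − 4·5886 = 2105226.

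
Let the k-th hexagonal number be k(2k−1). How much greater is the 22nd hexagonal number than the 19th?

243

22·(2·22 − 1) = 946 and 19·(2·19 − 1) = 703.
Difference: 946 − 703 = 243.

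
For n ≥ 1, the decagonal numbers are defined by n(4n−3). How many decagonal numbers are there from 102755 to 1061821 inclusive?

355

The n-th decagonal number is n(4n−3).
Smallest index with value ≥ 102755: n = 161 (giving 103201).
Largest index with value ≤ 1061821: n = 515 (giving 1059355).
Indices 161 through 515: 355 terms.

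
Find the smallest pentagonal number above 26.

35

Solve n(3n−1)/2 > 26 for integer n.
The largest n with value ≤ 26 is 4 (since 22 ≤ 26 < 35), so the first above is n = 5, value 35.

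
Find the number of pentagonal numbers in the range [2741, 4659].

The n-th pentagonal number is n(3n−1)/2.
Smallest index with value ≥ 2741: n = 43 (giving 2752).
Largest index with value ≤ 4659: n = 55 (giving 4510).
Indices 43 through 55: 13 terms.

13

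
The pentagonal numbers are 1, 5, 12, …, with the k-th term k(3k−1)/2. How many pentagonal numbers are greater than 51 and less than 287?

The n-th pentagonal number is n(3n−1)/2.
Smallest index with value > 51: n = 7 (giving 70).
Largest index with value < 287: n = 13 (giving 247).
Indices 7 through 13: 7 terms.

7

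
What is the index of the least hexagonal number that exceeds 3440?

Solve n(2n−1) > 3440 for integer n.
The largest n with value ≤ 3440 is 41 (since 3321 ≤ 3440 < 3486), so the first above is n = 42, value 3486.

42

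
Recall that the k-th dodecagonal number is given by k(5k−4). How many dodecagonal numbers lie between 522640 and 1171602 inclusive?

161

The n-th dodecagonal number is n(5n−4).
Smallest index with value ≥ 522640: n = 324 (giving 523584).
Largest index with value ≤ 1171602: n = 484 (giving 1169344).
Indices 324 through 484: 161 terms.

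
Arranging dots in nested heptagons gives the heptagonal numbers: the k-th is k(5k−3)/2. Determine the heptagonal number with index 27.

1782

27·(5·27 − 3)/2 = 27·132/2 = 27·66 = 1782.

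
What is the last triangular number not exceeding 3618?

3570

Solve n(n+1)/2 ≤ 3618 for integer n.
n = 84 gives 3570 ≤ 3618, while n = 85 gives 3655 > 3618; so the answer is 3570.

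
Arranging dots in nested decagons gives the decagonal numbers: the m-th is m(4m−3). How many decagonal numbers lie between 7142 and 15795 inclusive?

The n-th decagonal number is n(4n−3).
Smallest index with value ≥ 7142: n = 43 (giving 7267).
Largest index with value ≤ 15795: n = 63 (giving 15687).
Indices 43 through 63: 21 terms.

21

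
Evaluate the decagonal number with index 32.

4000

The 32nd decagonal number is n(4n−3) with n = 32.
32·(4·32 − 3) = 32·125 = 4000.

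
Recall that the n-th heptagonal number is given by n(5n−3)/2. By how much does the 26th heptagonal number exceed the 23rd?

363

26·(5·26 − 3)/2 = 1651 and 23·(5·23 − 3)/2 = 1288.
Difference: 1651 − 1288 = 363.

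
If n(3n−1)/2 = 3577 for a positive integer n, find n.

Set n(3n−1)/2 = 3577, giving 3n² − n − 7154 = 0.
The discriminant is 1 + 24·3577 = 85849, and √85849 = 293.
So n = (1 + 293) / 6 = 294/6 = 49.

49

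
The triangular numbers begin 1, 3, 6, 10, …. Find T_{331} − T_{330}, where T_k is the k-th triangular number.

Consecutive triangular numbers differ by n: T_{331} − T_{330} = 331.

331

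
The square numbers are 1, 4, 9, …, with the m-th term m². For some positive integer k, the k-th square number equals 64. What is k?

8

We need n² = 64, so n = √64 = 8.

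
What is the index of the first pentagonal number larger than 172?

11

Solve n(3n−1)/2 > 172 for integer n.
The largest n with value ≤ 172 is 10 (since 145 ≤ 172 < 176), so the first above is n = 11, value 176.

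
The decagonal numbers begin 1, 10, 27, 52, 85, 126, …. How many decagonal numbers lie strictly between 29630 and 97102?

The n-th decagonal number is n(4n−3).
Smallest index with value > 29630: n = 87 (giving 30015).
Largest index with value < 97102: n = 156 (giving 96876).
Indices 87 through 156: 70 terms.

70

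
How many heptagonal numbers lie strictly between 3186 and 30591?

The n-th heptagonal number is n(5n−3)/2.
Smallest index with value > 3186: n = 37 (giving 3367).
Largest index with value < 30591: n = 110 (giving 30085).
Indices 37 through 110: 74 terms.

74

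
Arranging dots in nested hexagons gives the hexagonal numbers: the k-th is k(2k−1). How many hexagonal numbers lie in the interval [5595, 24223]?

57

The n-th hexagonal number is n(2n−1).
Smallest index with value ≥ 5595: n = 54 (giving 5778).
Largest index with value ≤ 24223: n = 110 (giving 24090).
Indices 54 through 110: 57 terms.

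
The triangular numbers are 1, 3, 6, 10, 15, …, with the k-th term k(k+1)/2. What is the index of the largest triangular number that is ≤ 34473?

262

Solve n(n+1)/2 ≤ 34473 for integer n.
n = 262 gives 34453 ≤ 34473, while n = 263 gives 34716 > 34473; so the answer is index 262.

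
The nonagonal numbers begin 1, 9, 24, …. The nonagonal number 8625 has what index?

Set n(7n−5)/2 = 8625, giving 7n² − 5n − 17250 = 0.
The discriminant is 25 + 56·8625 = 483025, and √483025 = 695.
So n = (5 + 695) / 14 = 700/14 = 50.

50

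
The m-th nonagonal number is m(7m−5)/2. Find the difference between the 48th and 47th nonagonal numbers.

330

Consecutive nonagonal numbers differ by 7n − 6: here 7·48 − 6 = 330.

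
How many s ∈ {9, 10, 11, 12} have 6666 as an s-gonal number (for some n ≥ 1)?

1

s = 9: P(9, 44) = 6666. ✓
s = 10: P(10, 41) = 6601 and P(10, 42) = 6930; 6666 is not s-gonal.
s = 11: P(11, 38) = 6365 and P(11, 39) = 6708; 6666 is not s-gonal.
s = 12: P(12, 36) = 6336 and P(12, 37) = 6697; 6666 is not s-gonal.
Hits: s ∈ {9} → 1.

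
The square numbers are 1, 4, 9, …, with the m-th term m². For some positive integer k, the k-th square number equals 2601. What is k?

51

We need n² = 2601, so n = √2601 = 51.
Check: 51² = 2601. ✓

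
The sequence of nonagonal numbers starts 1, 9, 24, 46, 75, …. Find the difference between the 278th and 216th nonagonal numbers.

278·(7·278 − 5)/2 = 269799 and 216·(7·216 − 5)/2 = 162756.
Difference: 269799 − 162756 = 107043.

107043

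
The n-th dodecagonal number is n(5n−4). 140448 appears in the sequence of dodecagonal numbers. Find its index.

168

Set n(5n−4) = 140448, giving 5n² − 4n − 140448 = 0.
The discriminant is 16 + 20·140448 = 2808976, and √2808976 = 1676.
So n = (4 + 1676) / 10 = 1680/10 = 168.
Check: 168·(5·168 − 4) = 140448. ✓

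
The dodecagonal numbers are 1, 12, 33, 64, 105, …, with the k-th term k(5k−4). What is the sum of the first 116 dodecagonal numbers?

Σ i(5i−4) = 5Σi² − 4Σi over i = 1..116.
Σi = 6786 and Σi² = 527046.
5·527046 − 4·6786 = 2608086.

2608086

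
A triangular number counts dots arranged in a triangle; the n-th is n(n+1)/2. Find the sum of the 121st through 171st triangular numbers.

Σ i(i+1)/2 = (Σi² + Σi) / 2 over i = 121..171.
Σi = 14706 − 7260 = 7446 and Σi² = 1681386 − 583220 = 1098166.
(1·1098166 + 1·7446) / 2 = 1105612/2 = 552806.

552806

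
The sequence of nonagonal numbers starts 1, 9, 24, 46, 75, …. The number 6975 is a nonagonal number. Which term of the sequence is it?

45

Set n(7n−5)/2 = 6975, giving 7n² − 5n − 13950 = 0.
So n = (5 + 625) / 14 = 630/14 = 45.
Check: 45·(7·45 − 5)/2 = 6975. ✓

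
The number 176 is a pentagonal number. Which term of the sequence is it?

11

Set n(3n−1)/2 = 176, giving 3n² − n − 352 = 0.
The discriminant is 1 + 24·176 = 4225, and √4225 = 65.
So n = (1 + 65) / 6 = 66/6 = 11.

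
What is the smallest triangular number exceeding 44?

Solve n(n+1)/2 > 44 for integer n.
The largest n with value ≤ 44 is 8 (since 36 ≤ 44 < 45), so the first above is n = 9, value 45.

45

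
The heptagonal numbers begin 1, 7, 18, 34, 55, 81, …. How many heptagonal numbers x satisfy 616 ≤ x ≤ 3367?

The n-th heptagonal number is n(5n−3)/2.
Smallest index with value ≥ 616: n = 16 (giving 616).
Largest index with value ≤ 3367: n = 37 (giving 3367).
Indices 16 through 37: 22 terms.

22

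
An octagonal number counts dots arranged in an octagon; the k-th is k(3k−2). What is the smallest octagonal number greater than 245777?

246533

Solve n(3n−2) > 245777 for integer n.
The largest n with value ≤ 245777 is 286 (since 244816 ≤ 245777 < 246533), so the first above is n = 287, value 246533.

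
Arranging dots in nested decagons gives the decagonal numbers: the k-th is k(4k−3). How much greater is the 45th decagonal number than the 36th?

45·(4·45 − 3) = 7965 and 36·(4·36 − 3) = 5076.
Difference: 7965 − 5076 = 2889.

2889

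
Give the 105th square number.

The 105th square number is n² with n = 105.
105² = 11025.

11025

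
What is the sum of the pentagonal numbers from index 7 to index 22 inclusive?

Σ i(3i−1)/2 = (3Σi² − Σi) / 2 over i = 7..22.
Σi = 253 − 21 = 232 and Σi² = 3795 − 91 = 3704.
(3·3704 − 1·232) / 2 = 10880/2 = 5440.

5440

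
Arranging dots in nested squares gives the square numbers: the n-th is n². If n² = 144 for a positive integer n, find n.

12

We need n² = 144, so n = √144 = 12.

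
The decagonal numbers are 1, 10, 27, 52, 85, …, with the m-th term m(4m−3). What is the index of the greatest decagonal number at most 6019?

39

Solve n(4n−3) ≤ 6019 for integer n.
n = 39 gives 5967 ≤ 6019, while n = 40 gives 6280 > 6019; so the answer is index 39.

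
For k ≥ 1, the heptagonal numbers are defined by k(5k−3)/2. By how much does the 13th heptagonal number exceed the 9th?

214

13·(5·13 − 3)/2 = 403 and 9·(5·9 − 3)/2 = 189.
Difference: 403 − 189 = 214.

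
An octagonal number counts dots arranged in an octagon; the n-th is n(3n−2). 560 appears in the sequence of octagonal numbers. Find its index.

Set n(3n−2) = 560, giving 3n² − 2n − 560 = 0.
The discriminant is 4 + 12·560 = 6724, and √6724 = 82.
So n = (2 + 82) / 6 = 84/6 = 14.
Check: 14·(3·14 − 2) = 560. ✓

14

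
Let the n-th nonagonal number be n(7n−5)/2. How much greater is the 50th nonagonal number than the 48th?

681

50·(7·50 − 5)/2 = 8625 and 48·(7·48 − 5)/2 = 7944.
Difference: 8625 − 7944 = 681.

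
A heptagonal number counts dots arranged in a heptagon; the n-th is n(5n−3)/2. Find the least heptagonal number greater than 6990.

Solve n(5n−3)/2 > 6990 for integer n.
The largest n with value ≤ 6990 is 53 (since 6943 ≤ 6990 < 7209), so the first above is n = 54, value 7209.

7209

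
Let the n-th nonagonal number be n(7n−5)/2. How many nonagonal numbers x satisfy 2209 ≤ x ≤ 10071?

The n-th nonagonal number is n(7n−5)/2.
Smallest index with value ≥ 2209: n = 26 (giving 2301).
Largest index with value ≤ 10071: n = 54 (giving 10071).
Indices 26 through 54: 29 terms.

29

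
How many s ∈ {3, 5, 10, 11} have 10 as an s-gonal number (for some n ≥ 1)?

2

s = 3: P(3, 4) = 10. ✓
s = 5: P(5, 2) = 5 and P(5, 3) = 12; 10 is not s-gonal.
s = 10: P(10, 2) = 10. ✓
s = 11: P(11, 1) = 1 and P(11, 2) = 11; 10 is not s-gonal.
Hits: s ∈ {3, 10} → 2.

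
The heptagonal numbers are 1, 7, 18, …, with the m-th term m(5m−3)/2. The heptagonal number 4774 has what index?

44

Set n(5n−3)/2 = 4774, giving 5n² − 3n − 9548 = 0.
So n = (3 + 437) / 10 = 440/10 = 44.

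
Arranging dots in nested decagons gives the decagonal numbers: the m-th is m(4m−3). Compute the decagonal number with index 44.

7612

The 44th decagonal number is n(4n−3) with n = 44.
44·(4·44 − 3) = 44·173 = 7612.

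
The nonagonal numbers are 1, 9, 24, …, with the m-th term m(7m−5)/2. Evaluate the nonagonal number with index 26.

2301

26·(7·26 − 5)/2 = 26·177/2 = 2301.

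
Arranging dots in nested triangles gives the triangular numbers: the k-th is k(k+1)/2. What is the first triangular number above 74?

78

Solve n(n+1)/2 > 74 for integer n.
The largest n with value ≤ 74 is 11 (since 66 ≤ 74 < 78), so the first above is n = 12, value 78.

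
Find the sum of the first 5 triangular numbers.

35

Σ i(i+1)/2 = (Σi² + Σi) / 2 over i = 1..5.
Σi = 15 and Σi² = 55.
(1·55 + 1·15) / 2 = 70/2 = 35.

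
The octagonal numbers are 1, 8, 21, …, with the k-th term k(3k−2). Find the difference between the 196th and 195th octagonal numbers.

Consecutive octagonal numbers differ by 6n − 5: here 6·196 − 5 = 1171.

1171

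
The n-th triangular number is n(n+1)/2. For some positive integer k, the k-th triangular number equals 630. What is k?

Set n(n+1)/2 = 630, giving n² + n − 1260 = 0.
The discriminant is 1 + 8·630 = 5041, and √5041 = 71.
So n = (-1 + 71) / 2 = 70/2 = 35.

35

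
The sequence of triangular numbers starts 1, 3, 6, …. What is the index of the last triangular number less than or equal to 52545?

Solve n(n+1)/2 ≤ 52545 for integer n.
n = 323 gives 52326 ≤ 52545, while n = 324 gives 52650 > 52545; so the answer is index 323.

323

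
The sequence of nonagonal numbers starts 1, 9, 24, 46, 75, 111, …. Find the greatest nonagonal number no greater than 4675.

4446

Solve n(7n−5)/2 ≤ 4675 for integer n.
n = 36 gives 4446 ≤ 4675, while n = 37 gives 4699 > 4675; so the answer is 4446.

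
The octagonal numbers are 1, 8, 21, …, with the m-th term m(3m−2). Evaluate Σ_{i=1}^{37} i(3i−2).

51319

Σ i(3i−2) = 3Σi² − 2Σi over i = 1..37.
Σi = 703 and Σi² = 17575.
3·17575 − 2·703 = 51319.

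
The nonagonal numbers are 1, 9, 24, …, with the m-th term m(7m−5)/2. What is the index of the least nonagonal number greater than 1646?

Solve n(7n−5)/2 > 1646 for integer n.
The largest n with value ≤ 1646 is 22 (since 1639 ≤ 1646 < 1794), so the first above is n = 23, value 1794.

23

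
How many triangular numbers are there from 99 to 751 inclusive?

The n-th triangular number is n(n+1)/2.
Smallest index with value ≥ 99: n = 14 (giving 105).
Largest index with value ≤ 751: n = 38 (giving 741).
Indices 14 through 38: 25 terms.

25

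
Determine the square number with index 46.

The 46th square number is n² with n = 46.
46² = 2116.

2116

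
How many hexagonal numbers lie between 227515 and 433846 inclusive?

The n-th hexagonal number is n(2n−1).
Smallest index with value ≥ 227515: n = 338 (giving 228150).
Largest index with value ≤ 433846: n = 466 (giving 433846).
Indices 338 through 466: 129 terms.

129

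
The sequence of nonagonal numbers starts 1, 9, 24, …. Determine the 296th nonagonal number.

305916

The 296th nonagonal number is n(7n−5)/2 with n = 296.
296·(7·296 − 5)/2 = 296·2067/2 = 305916.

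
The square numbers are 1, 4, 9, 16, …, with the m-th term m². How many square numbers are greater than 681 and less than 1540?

13

The n-th square number is n².
Smallest index with value > 681: n = 27 (giving 729).
Largest index with value < 1540: n = 39 (giving 1521).
Indices 27 through 39: 13 terms.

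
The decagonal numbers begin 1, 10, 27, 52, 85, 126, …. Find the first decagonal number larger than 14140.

Solve n(4n−3) > 14140 for integer n.
The largest n with value ≤ 14140 is 59 (since 13747 ≤ 14140 < 14220), so the first above is n = 60, value 14220.

14220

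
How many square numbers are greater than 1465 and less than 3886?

24

The n-th square number is n².
Smallest index with value > 1465: n = 39 (giving 1521).
Largest index with value < 3886: n = 62 (giving 3844).
Indices 39 through 62: 24 terms.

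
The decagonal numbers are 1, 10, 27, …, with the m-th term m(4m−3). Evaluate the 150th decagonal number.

The 150th decagonal number is n(4n−3) with n = 150.
150·(4·150 − 3) = 150·597 = 89550.

89550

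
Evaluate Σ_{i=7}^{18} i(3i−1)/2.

2952

Σ i(3i−1)/2 = (3Σi² − Σi) / 2 over i = 7..18.
Σi = 171 − 21 = 150 and Σi² = 2109 − 91 = 2018.
(3·2018 − 1·150) / 2 = 5904/2 = 2952.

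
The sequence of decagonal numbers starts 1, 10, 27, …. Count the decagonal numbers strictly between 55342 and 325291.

167

The n-th decagonal number is n(4n−3).
Smallest index with value > 55342: n = 119 (giving 56287).
Largest index with value < 325291: n = 285 (giving 324045).
Indices 119 through 285: 167 terms.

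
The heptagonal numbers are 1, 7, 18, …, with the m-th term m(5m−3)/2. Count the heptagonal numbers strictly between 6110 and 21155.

43

The n-th heptagonal number is n(5n−3)/2.
Smallest index with value > 6110: n = 50 (giving 6175).
Largest index with value < 21155: n = 92 (giving 21022).
Indices 50 through 92: 43 terms.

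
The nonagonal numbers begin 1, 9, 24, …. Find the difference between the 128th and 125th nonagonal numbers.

2649

128·(7·128 − 5)/2 = 57024 and 125·(7·125 − 5)/2 = 54375.
Difference: 57024 − 54375 = 2649.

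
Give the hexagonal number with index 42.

The 42nd hexagonal number is n(2n−1) with n = 42.
42·(2·42 − 1) = 42·83 = 3486.

3486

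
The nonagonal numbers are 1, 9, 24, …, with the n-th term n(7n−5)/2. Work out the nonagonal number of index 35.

4200

The 35th nonagonal number is n(7n−5)/2 with n = 35.
35·(7·35 − 5)/2 = 35·240/2 = 35·120 = 4200.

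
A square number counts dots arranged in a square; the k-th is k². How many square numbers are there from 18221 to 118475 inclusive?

210

The n-th square number is n².
Smallest index with value ≥ 18221: n = 135 (giving 18225).
Largest index with value ≤ 118475: n = 344 (giving 118336).
Indices 135 through 344: 210 terms.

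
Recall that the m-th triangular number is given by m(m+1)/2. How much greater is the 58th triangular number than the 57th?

58

Consecutive triangular numbers differ by n: T_{58} − T_{57} = 58.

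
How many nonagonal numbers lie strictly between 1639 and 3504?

9

The n-th nonagonal number is n(7n−5)/2.
Smallest index with value > 1639: n = 23 (giving 1794).
Largest index with value < 3504: n = 31 (giving 3286).
Indices 23 through 31: 9 terms.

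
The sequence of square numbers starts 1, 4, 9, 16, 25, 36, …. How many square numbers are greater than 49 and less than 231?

The n-th square number is n².
Smallest index with value > 49: n = 8 (giving 64).
Largest index with value < 231: n = 15 (giving 225).
Indices 8 through 15: 8 terms.

8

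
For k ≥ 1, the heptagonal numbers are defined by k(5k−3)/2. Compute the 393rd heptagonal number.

The 393rd heptagonal number is n(5n−3)/2 with n = 393.
393·(5·393 − 3)/2 = 393·1962/2 = 393·981 = 385533.

385533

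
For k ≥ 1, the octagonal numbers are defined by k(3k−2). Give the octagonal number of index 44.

The 44th octagonal number is n(3n−2) with n = 44.
44·(3·44 − 2) = 44·130 = 5720.

5720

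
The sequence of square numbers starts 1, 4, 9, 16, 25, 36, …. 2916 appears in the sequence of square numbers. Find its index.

We need n² = 2916, so n = √2916 = 54.

54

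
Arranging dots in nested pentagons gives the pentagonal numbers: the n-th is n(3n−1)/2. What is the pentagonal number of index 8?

92

The 8th pentagonal number is n(3n−1)/2 with n = 8.
8·(3·8 − 1)/2 = 8·23/2 = 92.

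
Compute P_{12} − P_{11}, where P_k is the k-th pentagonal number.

Consecutive pentagonal numbers differ by 3n − 2: here 3·12 − 2 = 34.

34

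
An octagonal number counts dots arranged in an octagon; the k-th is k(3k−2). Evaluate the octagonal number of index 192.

110208

192·(3·192 − 2) = 192·574 = 110208.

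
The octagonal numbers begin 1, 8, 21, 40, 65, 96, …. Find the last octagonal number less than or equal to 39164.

38760

Solve n(3n−2) ≤ 39164 for integer n.
n = 114 gives 38760 ≤ 39164, while n = 115 gives 39445 > 39164; so the answer is 38760.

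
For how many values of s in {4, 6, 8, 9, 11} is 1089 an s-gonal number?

s = 4: P(4, 33) = 1089. ✓
s = 6: P(6, 23) = 1035 and P(6, 24) = 1128; 1089 is not s-gonal.
s = 8: P(8, 19) = 1045 and P(8, 20) = 1160; 1089 is not s-gonal.
s = 9: P(9, 18) = 1089. ✓
s = 11: P(11, 15) = 960 and P(11, 16) = 1096; 1089 is not s-gonal.
Hits: s ∈ {4, 9} → 2.

2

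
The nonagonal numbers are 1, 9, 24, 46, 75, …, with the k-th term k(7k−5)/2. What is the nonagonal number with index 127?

56134

127·(7·127 − 5)/2 = 127·884/2 = 127·442 = 56134.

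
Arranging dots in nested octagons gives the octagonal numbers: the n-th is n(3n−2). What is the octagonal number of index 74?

The 74th octagonal number is n(3n−2) with n = 74.
74·(3·74 − 2) = 74·220 = 16280.

16280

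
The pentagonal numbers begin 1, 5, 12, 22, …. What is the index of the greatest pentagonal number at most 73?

Solve n(3n−1)/2 ≤ 73 for integer n.
n = 7 gives 70 ≤ 73, while n = 8 gives 92 > 73; so the answer is index 7.

7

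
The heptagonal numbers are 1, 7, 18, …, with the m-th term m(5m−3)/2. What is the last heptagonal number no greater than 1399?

1288

Solve n(5n−3)/2 ≤ 1399 for integer n.
n = 23 gives 1288 ≤ 1399, while n = 24 gives 1404 > 1399; so the answer is 1288.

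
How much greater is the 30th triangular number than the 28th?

59

30·31/2 = 465 and 28·29/2 = 406.
Difference: 465 − 406 = 59.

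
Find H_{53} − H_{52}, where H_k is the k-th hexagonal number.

209

Consecutive hexagonal numbers differ by 4n − 3: here 4·53 − 3 = 209.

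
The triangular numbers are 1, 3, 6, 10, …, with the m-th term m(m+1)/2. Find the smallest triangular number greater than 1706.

Solve n(n+1)/2 > 1706 for integer n.
The largest n with value ≤ 1706 is 57 (since 1653 ≤ 1706 < 1711), so the first above is n = 58, value 1711.

1711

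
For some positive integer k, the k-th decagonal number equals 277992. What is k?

Set n(4n−3) = 277992, giving 4n² − 3n − 277992 = 0.
The discriminant is 9 + 16·277992 = 4447881, and √4447881 = 2109.
So n = (3 + 2109) / 8 = 2112/8 = 264.
Check: 264·(4·264 − 3) = 277992. ✓

264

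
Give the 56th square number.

The 56th square number is n² with n = 56.
56² = 3136.

3136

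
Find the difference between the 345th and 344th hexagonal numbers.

1377

Consecutive hexagonal numbers differ by 4n − 3: here 4·345 − 3 = 1377.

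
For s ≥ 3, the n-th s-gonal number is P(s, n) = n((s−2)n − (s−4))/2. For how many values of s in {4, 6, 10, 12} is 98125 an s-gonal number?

s = 4: P(4, 313) = 97969 and P(4, 314) = 98596; 98125 is not s-gonal.
s = 6: P(6, 221) = 97461 and P(6, 222) = 98346; 98125 is not s-gonal.
s = 10: P(10, 157) = 98125. ✓
s = 12: P(12, 140) = 97440 and P(12, 141) = 98841; 98125 is not s-gonal.
Hits: s ∈ {10} → 1.

1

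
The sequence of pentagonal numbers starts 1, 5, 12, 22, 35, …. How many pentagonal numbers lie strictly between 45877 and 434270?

The n-th pentagonal number is n(3n−1)/2.
Smallest index with value > 45877: n = 176 (giving 46376).
Largest index with value < 434270: n = 538 (giving 433897).
Indices 176 through 538: 363 terms.

363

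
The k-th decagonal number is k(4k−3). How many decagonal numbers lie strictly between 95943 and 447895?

The n-th decagonal number is n(4n−3).
Smallest index with value > 95943: n = 156 (giving 96876).
Largest index with value < 447895: n = 334 (giving 445222).
Indices 156 through 334: 179 terms.

179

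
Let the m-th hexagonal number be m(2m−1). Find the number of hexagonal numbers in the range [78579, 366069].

The n-th hexagonal number is n(2n−1).
Smallest index with value ≥ 78579: n = 199 (giving 79003).
Largest index with value ≤ 366069: n = 428 (giving 365940).
Indices 199 through 428: 230 terms.

230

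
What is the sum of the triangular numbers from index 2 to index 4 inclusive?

Σ i(i+1)/2 = (Σi² + Σi) / 2 over i = 2..4.
Σi = 10 − 1 = 9 and Σi² = 30 − 1 = 29.
(1·29 + 1·9) / 2 = 38/2 = 19.

19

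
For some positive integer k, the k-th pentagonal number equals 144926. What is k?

Set n(3n−1)/2 = 144926, giving 3n² − n − 289852 = 0.
The discriminant is 1 + 24·144926 = 3478225, and √3478225 = 1865.
So n = (1 + 1865) / 6 = 1866/6 = 311.
Check: 311·(3·311 − 1)/2 = 144926. ✓

311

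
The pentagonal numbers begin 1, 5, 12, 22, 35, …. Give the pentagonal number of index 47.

3290

47·(3·47 − 1)/2 = 47·140/2 = 47·70 = 3290.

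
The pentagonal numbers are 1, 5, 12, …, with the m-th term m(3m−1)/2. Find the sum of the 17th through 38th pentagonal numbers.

25982

Σ i(3i−1)/2 = (3Σi² − Σi) / 2 over i = 17..38.
Σi = 741 − 136 = 605 and Σi² = 19019 − 1496 = 17523.
(3·17523 − 1·605) / 2 = 51964/2 = 25982.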